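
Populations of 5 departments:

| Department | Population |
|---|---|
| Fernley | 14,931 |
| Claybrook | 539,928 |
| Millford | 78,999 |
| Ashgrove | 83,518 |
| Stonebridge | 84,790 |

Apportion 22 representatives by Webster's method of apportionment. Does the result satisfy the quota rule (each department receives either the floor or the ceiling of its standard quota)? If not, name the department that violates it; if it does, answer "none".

Standard quotas: Fernley 0.409, Claybrook 14.808, Millford 2.167, Ashgrove 2.291, Stonebridge 2.325.
Webster allocation: Fernley 0, Claybrook 16, Millford 2, Ashgrove 2, Stonebridge 2.
Claybrook has quota 14.808 (lower 14, upper 15) but receives 16 — outside the quota interval.

Claybrook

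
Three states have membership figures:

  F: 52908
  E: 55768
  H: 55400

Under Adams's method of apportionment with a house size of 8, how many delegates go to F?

Standard divisor 164076/8 ≈ 20509.5; standard quotas: F 2.580, E 2.719, H 2.701.
Rounding up gives 3, 3, 3 = 9 seats, so the divisor must be adjusted.
With modified divisor 27100: modified quotas F 1.952, E 2.058, H 2.044.
Rounding up: F 2, E 3, H 3 (total 8).
F receives 2.

2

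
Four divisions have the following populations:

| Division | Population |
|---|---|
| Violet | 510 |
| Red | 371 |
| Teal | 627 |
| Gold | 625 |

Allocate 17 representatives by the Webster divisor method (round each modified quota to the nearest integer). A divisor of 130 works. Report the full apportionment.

With modified divisor 130: modified quotas Violet 3.923, Red 2.854, Teal 4.823, Gold 4.808.
Rounding to the nearest integer: Violet 4, Red 3, Teal 5, Gold 5 (total 17).

Violet 4, Red 3, Teal 5, Gold 5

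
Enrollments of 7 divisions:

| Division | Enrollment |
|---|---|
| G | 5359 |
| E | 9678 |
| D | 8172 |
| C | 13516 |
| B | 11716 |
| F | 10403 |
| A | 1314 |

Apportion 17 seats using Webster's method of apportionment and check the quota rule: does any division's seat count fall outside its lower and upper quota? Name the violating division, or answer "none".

Standard quotas: G 1.514, E 2.735, D 2.309, C 3.819, B 3.311, F 2.940, A 0.371.
Webster allocation: G 2, E 3, D 2, C 4, B 3, F 3, A 0.
Every allocation lies between the lower and upper quota.

none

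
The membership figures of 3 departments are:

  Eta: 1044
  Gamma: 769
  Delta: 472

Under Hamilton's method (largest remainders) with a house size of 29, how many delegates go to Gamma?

The standard divisor is 2285/29 ≈ 78.793.
Standard quotas: Eta 13.250, Gamma 9.760, Delta 5.990.
Lower quotas: Eta 13, Gamma 9, Delta 5 (sum 27, leaving 2 seats).
Remainders in descending order: Delta 0.990, Gamma 0.760, Eta 0.250.
Largest remainders: Delta, Gamma receive the extra seats.
Gamma receives 10.

10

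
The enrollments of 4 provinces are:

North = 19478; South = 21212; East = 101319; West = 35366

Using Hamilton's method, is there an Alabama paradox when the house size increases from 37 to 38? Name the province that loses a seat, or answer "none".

At 37 seats: North 4, South 5, East 21, West 7.
At 38 seats: North 4, South 4, East 22, West 8.
South drops from 5 to 4.

South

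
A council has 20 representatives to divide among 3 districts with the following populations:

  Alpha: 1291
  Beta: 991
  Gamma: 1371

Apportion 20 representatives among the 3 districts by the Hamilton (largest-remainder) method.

Alpha: 7; Beta: 5; Gamma: 8

The standard divisor is 3653/20 ≈ 182.65.
Standard quotas: Alpha 7.068, Beta 5.426, Gamma 7.506.
Lower quotas: Alpha 7, Beta 5, Gamma 7 (sum 19, leaving 1 seat).
Remainders in descending order: Gamma 0.506, Beta 0.426, Alpha 0.068.
The surplus seat goes to Gamma.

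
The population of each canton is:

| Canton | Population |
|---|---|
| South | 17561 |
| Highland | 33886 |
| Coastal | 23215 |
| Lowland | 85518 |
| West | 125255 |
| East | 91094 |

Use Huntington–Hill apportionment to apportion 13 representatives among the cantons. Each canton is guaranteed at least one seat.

With divisor 31460: modified quotas South 0.558, Highland 1.077, Coastal 0.738, Lowland 2.718, West 3.981, East 2.896.
Geometric-mean thresholds: South (min 1), Highland √(1·2)=1.414, Coastal (min 1), Lowland √(2·3)=2.449, West √(3·4)=3.464, East √(2·3)=2.449.
Each quota rounded against its threshold gives South 1, Highland 1, Coastal 1, Lowland 3, West 4, East 3 (total 13).

South=1; Highland=1; Coastal=1; Lowland=3; West=4; East=3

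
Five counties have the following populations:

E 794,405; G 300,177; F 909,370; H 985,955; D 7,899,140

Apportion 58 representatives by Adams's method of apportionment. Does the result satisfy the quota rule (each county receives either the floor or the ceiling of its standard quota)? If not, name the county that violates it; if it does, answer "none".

Standard quotas: E 4.231, G 1.599, F 4.844, H 5.252, D 42.074.
Adams allocation: E 5, G 2, F 5, H 5, D 41.
D has quota 42.074 (lower 42, upper 43) but receives 41 — outside the quota interval.

D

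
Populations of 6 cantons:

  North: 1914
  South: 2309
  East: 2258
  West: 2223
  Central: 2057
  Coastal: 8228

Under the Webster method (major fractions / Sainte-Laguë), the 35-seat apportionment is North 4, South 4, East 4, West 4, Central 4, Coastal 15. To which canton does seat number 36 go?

Priority for the next seat is population ÷ (current seats + 0.5).
Priorities: North 425.333, South 513.111, East 501.778, West 494.000, Central 457.111, Coastal 530.839.
Highest priority: Coastal.

Coastal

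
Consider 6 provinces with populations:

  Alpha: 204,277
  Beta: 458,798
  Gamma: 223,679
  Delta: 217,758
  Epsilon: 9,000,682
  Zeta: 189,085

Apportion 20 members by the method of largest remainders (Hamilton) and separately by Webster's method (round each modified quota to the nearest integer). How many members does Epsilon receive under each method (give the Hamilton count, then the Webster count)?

18 and 19

Hamilton: Alpha 0, Beta 1, Gamma 1, Delta 0, Epsilon 18, Zeta 0.
Webster: Alpha 0, Beta 1, Gamma 0, Delta 0, Epsilon 19, Zeta 0.
Epsilon gets 18 under Hamilton and 19 under Webster.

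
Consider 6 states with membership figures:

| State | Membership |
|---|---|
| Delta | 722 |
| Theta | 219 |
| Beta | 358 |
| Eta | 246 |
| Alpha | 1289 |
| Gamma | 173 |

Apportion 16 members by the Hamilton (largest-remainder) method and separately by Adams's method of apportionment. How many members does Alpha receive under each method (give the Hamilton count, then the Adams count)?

7 and 6

Hamilton: Delta 4, Theta 1, Beta 2, Eta 1, Alpha 7, Gamma 1.
Adams: Delta 4, Theta 1, Beta 2, Eta 2, Alpha 6, Gamma 1.
Alpha gets 7 under Hamilton and 6 under Adams.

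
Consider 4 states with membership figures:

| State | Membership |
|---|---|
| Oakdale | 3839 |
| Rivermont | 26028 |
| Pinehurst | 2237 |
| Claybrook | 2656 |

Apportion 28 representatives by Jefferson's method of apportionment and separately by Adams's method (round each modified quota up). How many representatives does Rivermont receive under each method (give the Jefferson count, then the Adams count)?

22 and 20

Jefferson: Oakdale 3, Rivermont 22, Pinehurst 1, Claybrook 2.
Adams: Oakdale 3, Rivermont 20, Pinehurst 2, Claybrook 3.
Rivermont gets 22 under Jefferson and 20 under Adams.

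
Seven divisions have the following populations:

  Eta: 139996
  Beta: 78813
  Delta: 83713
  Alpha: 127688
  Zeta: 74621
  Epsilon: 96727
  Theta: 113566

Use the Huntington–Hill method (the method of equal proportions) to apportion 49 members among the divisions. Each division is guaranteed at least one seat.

Eta: 9, Beta: 5, Delta: 6, Alpha: 9, Zeta: 5, Epsilon: 7, Theta: 8

With divisor 14841: modified quotas Eta 9.433, Beta 5.310, Delta 5.641, Alpha 8.604, Zeta 5.028, Epsilon 6.518, Theta 7.652.
Geometric-mean thresholds: Eta √(9·10)=9.487, Beta √(5·6)=5.477, Delta √(5·6)=5.477, Alpha √(8·9)=8.485, Zeta √(5·6)=5.477, Epsilon √(6·7)=6.481, Theta √(7·8)=7.483.
Each quota rounded against its threshold gives Eta 9, Beta 5, Delta 6, Alpha 9, Zeta 5, Epsilon 7, Theta 8 (total 49).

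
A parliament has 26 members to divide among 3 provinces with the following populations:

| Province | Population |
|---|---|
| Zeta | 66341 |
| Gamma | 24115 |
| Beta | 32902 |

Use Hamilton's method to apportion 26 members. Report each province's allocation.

Zeta 14, Gamma 5, Beta 7

Total 123358; standard divisor 123358/26 ≈ 4744.538.
Standard quotas: Zeta 13.9826, Gamma 5.0827, Beta 6.9347.
Lower quotas: Zeta 13, Gamma 5, Beta 6 (sum 24, leaving 2 seats).
Remainders in descending order: Zeta 0.9826, Beta 0.9347, Gamma 0.0827.
Largest remainders: Zeta, Beta receive the extra seats.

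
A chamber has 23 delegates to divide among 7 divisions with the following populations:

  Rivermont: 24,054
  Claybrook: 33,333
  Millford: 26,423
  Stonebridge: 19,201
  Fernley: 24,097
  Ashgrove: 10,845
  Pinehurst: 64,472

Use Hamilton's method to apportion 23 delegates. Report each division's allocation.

Rivermont: 3, Claybrook: 4, Millford: 3, Stonebridge: 2, Fernley: 3, Ashgrove: 1, Pinehurst: 7

Total 202425; standard divisor 202425/23 ≈ 8801.087.
Standard quotas: Rivermont 2.7331, Claybrook 3.7874, Millford 3.0022, Stonebridge 2.1817, Fernley 2.7380, Ashgrove 1.2322, Pinehurst 7.3255.
Lower quotas: Rivermont 2, Claybrook 3, Millford 3, Stonebridge 2, Fernley 2, Ashgrove 1, Pinehurst 7 (sum 20, leaving 3 seats).
Remainders in descending order: Claybrook 0.7874, Fernley 0.7380, Rivermont 0.7331, Pinehurst 0.3255, Ashgrove 0.2322, Stonebridge 0.1817, Millford 0.0022.
The surplus seats go to Claybrook, Fernley, Rivermont.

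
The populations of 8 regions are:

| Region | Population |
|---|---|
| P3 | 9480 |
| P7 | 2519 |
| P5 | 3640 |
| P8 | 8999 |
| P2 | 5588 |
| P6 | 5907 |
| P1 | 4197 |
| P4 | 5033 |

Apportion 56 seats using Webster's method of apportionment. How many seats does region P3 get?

12

Standard divisor 45363/56 ≈ 810.054; standard quotas: P3 11.703, P7 3.110, P5 4.494, P8 11.109, P2 6.898, P6 7.292, P1 5.181, P4 6.213.
Rounding to the nearest integer gives 12, 3, 4, 11, 7, 7, 5, 6 = 55 seats, so the divisor must be adjusted.
With modified divisor 800: modified quotas P3 11.850, P7 3.149, P5 4.550, P8 11.249, P2 6.985, P6 7.384, P1 5.246, P4 6.291.
Rounding to the nearest integer: P3 12, P7 3, P5 5, P8 11, P2 7, P6 7, P1 5, P4 6 (total 56).
P3 receives 12.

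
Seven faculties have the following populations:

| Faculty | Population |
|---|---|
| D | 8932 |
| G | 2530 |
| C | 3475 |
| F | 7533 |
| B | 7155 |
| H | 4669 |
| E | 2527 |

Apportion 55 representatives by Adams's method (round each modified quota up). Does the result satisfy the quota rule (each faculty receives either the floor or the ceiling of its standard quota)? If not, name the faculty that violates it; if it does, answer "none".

Standard quotas: D 13.342, G 3.779, C 5.191, F 11.252, B 10.688, H 6.974, E 3.775.
Adams allocation: D 13, G 4, C 5, F 11, B 11, H 7, E 4.
Every allocation lies between the lower and upper quota.

none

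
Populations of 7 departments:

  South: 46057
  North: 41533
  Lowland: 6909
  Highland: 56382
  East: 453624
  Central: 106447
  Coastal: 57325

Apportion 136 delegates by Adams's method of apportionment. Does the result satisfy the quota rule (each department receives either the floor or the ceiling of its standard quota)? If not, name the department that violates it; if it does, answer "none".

East

Standard quotas: South 8.153, North 7.352, Lowland 1.223, Highland 9.981, East 80.300, Central 18.843, Coastal 10.148.
Adams allocation: South 8, North 8, Lowland 2, Highland 10, East 79, Central 19, Coastal 10.
East has quota 80.300 (lower 80, upper 81) but receives 79 — outside the quota interval.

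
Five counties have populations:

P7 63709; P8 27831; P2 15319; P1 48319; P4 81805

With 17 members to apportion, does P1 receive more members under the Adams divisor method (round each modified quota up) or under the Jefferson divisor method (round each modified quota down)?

Adams

Adams: P7 4, P8 2, P2 1, P1 4, P4 6.
Jefferson: P7 5, P8 2, P2 1, P1 3, P4 6.
P1 gets 4 under Adams and 3 under Jefferson.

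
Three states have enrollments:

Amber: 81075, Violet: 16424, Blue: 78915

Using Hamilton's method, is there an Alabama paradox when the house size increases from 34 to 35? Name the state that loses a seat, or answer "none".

none

At 34 seats: Amber 16, Violet 3, Blue 15.
At 35 seats: Amber 16, Violet 3, Blue 16.
No state's allocation decreased.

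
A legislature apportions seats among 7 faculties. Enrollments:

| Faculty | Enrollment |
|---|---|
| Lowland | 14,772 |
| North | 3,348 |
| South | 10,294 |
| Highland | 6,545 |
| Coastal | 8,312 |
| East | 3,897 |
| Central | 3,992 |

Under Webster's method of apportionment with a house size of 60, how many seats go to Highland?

Standard divisor 51160/60 ≈ 852.667; standard quotas: Lowland 17.324, North 3.927, South 12.073, Highland 7.676, Coastal 9.748, East 4.570, Central 4.682.
Rounding to the nearest integer gives 17, 4, 12, 8, 10, 5, 5 = 61 seats, so the divisor must be adjusted.
With modified divisor 870: modified quotas Lowland 16.979, North 3.848, South 11.832, Highland 7.523, Coastal 9.554, East 4.479, Central 4.589.
Rounding to the nearest integer: Lowland 17, North 4, South 12, Highland 8, Coastal 10, East 4, Central 5 (total 60).
Highland receives 8.

8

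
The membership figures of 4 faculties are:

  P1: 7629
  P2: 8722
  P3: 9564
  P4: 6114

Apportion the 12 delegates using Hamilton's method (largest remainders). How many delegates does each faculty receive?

P1 3, P2 3, P3 4, P4 2

Total 32029; standard divisor 32029/12 ≈ 2669.083.
Standard quotas: P1 2.8583, P2 3.2678, P3 3.5833, P4 2.2907.
Lower quotas: P1 2, P2 3, P3 3, P4 2 (sum 10, leaving 2 seats).
Remainders in descending order: P1 0.8583, P3 0.5833, P4 0.2907, P2 0.2678.
Largest remainders: P1, P3 receive the extra seats.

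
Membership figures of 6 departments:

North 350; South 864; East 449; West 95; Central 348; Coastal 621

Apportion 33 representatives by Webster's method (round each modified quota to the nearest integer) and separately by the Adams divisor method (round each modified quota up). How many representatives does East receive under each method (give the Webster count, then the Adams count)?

5 and 6

Webster: North 4, South 11, East 5, West 1, Central 4, Coastal 8.
Adams: North 4, South 10, East 6, West 2, Central 4, Coastal 7.
East gets 5 under Webster and 6 under Adams.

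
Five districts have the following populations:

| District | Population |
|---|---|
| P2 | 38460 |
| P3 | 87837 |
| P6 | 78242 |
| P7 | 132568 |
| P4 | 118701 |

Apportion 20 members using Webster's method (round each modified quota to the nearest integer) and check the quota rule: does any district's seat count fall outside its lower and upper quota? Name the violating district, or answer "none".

Standard quotas: P2 1.688, P3 3.854, P6 3.433, P7 5.817, P4 5.208.
Webster allocation: P2 2, P3 4, P6 3, P7 6, P4 5.
Every allocation lies between the lower and upper quota.

none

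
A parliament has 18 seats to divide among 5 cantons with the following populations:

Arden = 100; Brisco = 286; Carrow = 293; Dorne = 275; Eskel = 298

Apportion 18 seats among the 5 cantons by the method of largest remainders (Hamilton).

The standard divisor is 1252/18 ≈ 69.556.
Standard quotas: Arden 1.438, Brisco 4.112, Carrow 4.212, Dorne 3.954, Eskel 4.284.
Lower quotas: Arden 1, Brisco 4, Carrow 4, Dorne 3, Eskel 4 (sum 16, leaving 2 seats).
Remainders in descending order: Dorne 0.954, Arden 0.438, Eskel 0.284, Carrow 0.212, Brisco 0.112.
The surplus seats go to Dorne, Arden.

Arden=2, Brisco=4, Carrow=4, Dorne=4, Eskel=4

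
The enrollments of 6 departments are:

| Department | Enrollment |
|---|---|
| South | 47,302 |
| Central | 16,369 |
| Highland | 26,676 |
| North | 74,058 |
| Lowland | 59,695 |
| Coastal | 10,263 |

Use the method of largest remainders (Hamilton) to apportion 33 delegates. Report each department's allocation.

The standard divisor is 234363/33 ≈ 7101.909.
Standard quotas: South 6.6605, Central 2.3049, Highland 3.7562, North 10.4279, Lowland 8.4055, Coastal 1.4451.
Lower quotas: South 6, Central 2, Highland 3, North 10, Lowland 8, Coastal 1 (sum 30, leaving 3 seats).
Remainders in descending order: Highland 0.7562, South 0.6605, Coastal 0.4451, North 0.4279, Lowland 0.4055, Central 0.3049.
Largest remainders: Highland, South, Coastal receive the extra seats.

South 7, Central 2, Highland 4, North 10, Lowland 8, Coastal 2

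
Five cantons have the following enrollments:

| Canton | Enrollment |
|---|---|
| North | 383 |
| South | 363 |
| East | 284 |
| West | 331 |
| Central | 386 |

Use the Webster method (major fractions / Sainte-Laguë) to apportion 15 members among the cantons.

Standard divisor 1747/15 ≈ 116.467; standard quotas: North 3.288, South 3.117, East 2.438, West 2.842, Central 3.314.
Rounding to the nearest integer gives 3, 3, 2, 3, 3 = 14 seats, so the divisor must be adjusted.
With modified divisor 112: modified quotas North 3.420, South 3.241, East 2.536, West 2.955, Central 3.446.
Rounding to the nearest integer: North 3, South 3, East 3, West 3, Central 3 (total 15).

North: 3, South: 3, East: 3, West: 3, Central: 3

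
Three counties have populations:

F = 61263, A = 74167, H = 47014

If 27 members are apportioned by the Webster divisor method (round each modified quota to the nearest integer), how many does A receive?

11

Standard divisor 182444/27 ≈ 6757.185; standard quotas: F 9.066, A 10.976, H 6.958.
Rounding to the nearest integer gives F 9, A 11, H 7 — total 27, matching the house size, so no adjustment is needed.
A receives 11.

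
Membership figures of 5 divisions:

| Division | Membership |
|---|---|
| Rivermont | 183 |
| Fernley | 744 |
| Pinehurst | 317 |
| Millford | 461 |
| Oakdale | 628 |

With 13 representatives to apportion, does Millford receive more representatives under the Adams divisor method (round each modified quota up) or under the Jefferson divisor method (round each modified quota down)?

Adams: Rivermont 1, Fernley 4, Pinehurst 2, Millford 3, Oakdale 3.
Jefferson: Rivermont 1, Fernley 4, Pinehurst 2, Millford 2, Oakdale 4.
Millford gets 3 under Adams and 2 under Jefferson.

Adams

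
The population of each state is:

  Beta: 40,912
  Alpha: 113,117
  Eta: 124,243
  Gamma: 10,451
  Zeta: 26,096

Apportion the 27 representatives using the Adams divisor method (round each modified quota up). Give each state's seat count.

Beta 4, Alpha 9, Eta 10, Gamma 1, Zeta 3

Standard divisor 314819/27 ≈ 11659.963; standard quotas: Beta 3.509, Alpha 9.701, Eta 10.656, Gamma 0.896, Zeta 2.238.
Rounding up gives 4, 10, 11, 1, 3 = 29 seats, so the divisor must be adjusted.
With modified divisor 12800: modified quotas Beta 3.196, Alpha 8.837, Eta 9.706, Gamma 0.816, Zeta 2.039.
Rounding up: Beta 4, Alpha 9, Eta 10, Gamma 1, Zeta 3 (total 27).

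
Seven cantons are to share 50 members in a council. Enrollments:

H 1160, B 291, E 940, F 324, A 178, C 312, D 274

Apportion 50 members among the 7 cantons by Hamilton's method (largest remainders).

The standard divisor is 3479/50 ≈ 69.58.
Standard quotas: H 16.671, B 4.182, E 13.510, F 4.657, A 2.558, C 4.484, D 3.938.
Lower quotas: H 16, B 4, E 13, F 4, A 2, C 4, D 3 (sum 46, leaving 4 seats).
Remainders in descending order: D 0.938, H 0.671, F 0.657, A 0.558, E 0.510, C 0.484, B 0.182.
Largest remainders: D, H, F, A receive the extra seats.

H=17, B=4, E=13, F=5, A=3, C=4, D=4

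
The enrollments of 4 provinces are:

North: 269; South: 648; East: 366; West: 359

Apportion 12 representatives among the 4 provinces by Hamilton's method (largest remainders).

Total 1642; standard divisor 1642/12 ≈ 136.833.
Standard quotas: North 1.966, South 4.736, East 2.675, West 2.624.
Lower quotas: North 1, South 4, East 2, West 2 (sum 9, leaving 3 seats).
Remainders in descending order: North 0.966, South 0.736, East 0.675, West 0.624.
The surplus seats go to North, South, East.

North 2, South 5, East 3, West 2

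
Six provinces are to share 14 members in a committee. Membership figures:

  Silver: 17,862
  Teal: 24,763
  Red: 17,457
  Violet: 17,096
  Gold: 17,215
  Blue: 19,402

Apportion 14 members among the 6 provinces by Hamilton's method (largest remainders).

Standard divisor: 113795 ÷ 14 ≈ 8128.214.
Standard quotas: Silver 2.1975, Teal 3.0465, Red 2.1477, Violet 2.1033, Gold 2.1179, Blue 2.3870.
Lower quotas: Silver 2, Teal 3, Red 2, Violet 2, Gold 2, Blue 2 (sum 13, leaving 1 seat).
Remainders in descending order: Blue 0.3870, Silver 0.1975, Red 0.1477, Gold 0.1179, Violet 0.1033, Teal 0.0465.
The surplus seat goes to Blue.

Silver=2; Teal=3; Red=2; Violet=2; Gold=2; Blue=3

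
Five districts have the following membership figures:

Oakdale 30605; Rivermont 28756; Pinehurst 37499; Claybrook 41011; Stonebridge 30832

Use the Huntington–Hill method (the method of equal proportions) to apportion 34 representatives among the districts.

Oakdale 6; Rivermont 6; Pinehurst 8; Claybrook 8; Stonebridge 6

With divisor 4922: modified quotas Oakdale 6.218, Rivermont 5.842, Pinehurst 7.619, Claybrook 8.332, Stonebridge 6.264.
Geometric-mean thresholds: Oakdale √(6·7)=6.481, Rivermont √(5·6)=5.477, Pinehurst √(7·8)=7.483, Claybrook √(8·9)=8.485, Stonebridge √(6·7)=6.481.
Each quota rounded against its threshold gives Oakdale 6, Rivermont 6, Pinehurst 8, Claybrook 8, Stonebridge 6 (total 34).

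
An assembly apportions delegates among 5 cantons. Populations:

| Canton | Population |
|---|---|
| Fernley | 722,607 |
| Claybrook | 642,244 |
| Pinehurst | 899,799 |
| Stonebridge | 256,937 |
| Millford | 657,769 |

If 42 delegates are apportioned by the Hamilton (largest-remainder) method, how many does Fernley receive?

10

Total 3179356; standard divisor 3179356/42 ≈ 75698.952.
Standard quotas: Fernley 9.5458, Claybrook 8.4842, Pinehurst 11.8865, Stonebridge 3.3942, Millford 8.6893.
Lower quotas: Fernley 9, Claybrook 8, Pinehurst 11, Stonebridge 3, Millford 8 (sum 39, leaving 3 seats).
Remainders in descending order: Pinehurst 0.8865, Millford 0.6893, Fernley 0.5458, Claybrook 0.4842, Stonebridge 0.3942.
The surplus seats go to Pinehurst, Millford, Fernley.
Fernley receives 10.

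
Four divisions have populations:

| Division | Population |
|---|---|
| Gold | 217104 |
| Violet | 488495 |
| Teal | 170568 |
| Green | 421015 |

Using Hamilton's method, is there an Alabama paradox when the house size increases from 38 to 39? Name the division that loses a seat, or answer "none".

Gold

At 38 seats: Gold 7, Violet 14, Teal 5, Green 12.
At 39 seats: Gold 6, Violet 15, Teal 5, Green 13.
Gold drops from 7 to 6.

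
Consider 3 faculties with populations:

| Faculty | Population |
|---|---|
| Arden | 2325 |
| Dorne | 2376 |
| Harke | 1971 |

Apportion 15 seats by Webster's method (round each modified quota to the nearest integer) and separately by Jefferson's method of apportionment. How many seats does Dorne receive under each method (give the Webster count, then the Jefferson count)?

Webster: Arden 5, Dorne 5, Harke 5.
Jefferson: Arden 5, Dorne 6, Harke 4.
Dorne gets 5 under Webster and 6 under Jefferson.

5 and 6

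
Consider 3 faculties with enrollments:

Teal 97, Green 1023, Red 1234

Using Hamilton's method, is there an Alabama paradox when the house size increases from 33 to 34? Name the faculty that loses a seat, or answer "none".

At 33 seats: Teal 2, Green 14, Red 17.
At 34 seats: Teal 1, Green 15, Red 18.
Teal drops from 2 to 1.

Teal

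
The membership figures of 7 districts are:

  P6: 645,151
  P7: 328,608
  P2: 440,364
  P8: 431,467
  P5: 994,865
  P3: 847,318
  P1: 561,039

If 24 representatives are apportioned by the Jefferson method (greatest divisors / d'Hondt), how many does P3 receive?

Standard divisor 4248812/24 ≈ 177033.833; standard quotas: P6 3.644, P7 1.856, P2 2.487, P8 2.437, P5 5.620, P3 4.786, P1 3.169.
Rounding down gives 3, 1, 2, 2, 5, 4, 3 = 20 seats, so the divisor must be adjusted.
With modified divisor 154000: modified quotas P6 4.189, P7 2.134, P2 2.860, P8 2.802, P5 6.460, P3 5.502, P1 3.643.
Rounding down: P6 4, P7 2, P2 2, P8 2, P5 6, P3 5, P1 3 (total 24).
P3 receives 5.

5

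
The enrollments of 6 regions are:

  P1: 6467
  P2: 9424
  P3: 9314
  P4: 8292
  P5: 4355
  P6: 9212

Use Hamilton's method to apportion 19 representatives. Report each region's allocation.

Standard divisor: 47064 ÷ 19 ≈ 2477.053.
Standard quotas: P1 2.6108, P2 3.8045, P3 3.7601, P4 3.3475, P5 1.7581, P6 3.7189.
Lower quotas: P1 2, P2 3, P3 3, P4 3, P5 1, P6 3 (sum 15, leaving 4 seats).
Remainders in descending order: P2 0.8045, P3 0.7601, P5 0.7581, P6 0.7189, P1 0.6108, P4 0.3475.
Largest remainders: P2, P3, P5, P6 receive the extra seats.

P1 2; P2 4; P3 4; P4 3; P5 2; P6 4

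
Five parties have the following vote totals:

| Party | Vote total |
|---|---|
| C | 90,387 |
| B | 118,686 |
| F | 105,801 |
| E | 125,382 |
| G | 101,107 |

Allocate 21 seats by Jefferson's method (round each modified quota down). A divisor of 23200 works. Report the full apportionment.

With modified divisor 23200: modified quotas C 3.896, B 5.116, F 4.560, E 5.404, G 4.358.
Rounding down: C 3, B 5, F 4, E 5, G 4 (total 21).

C=3, B=5, F=4, E=5, G=4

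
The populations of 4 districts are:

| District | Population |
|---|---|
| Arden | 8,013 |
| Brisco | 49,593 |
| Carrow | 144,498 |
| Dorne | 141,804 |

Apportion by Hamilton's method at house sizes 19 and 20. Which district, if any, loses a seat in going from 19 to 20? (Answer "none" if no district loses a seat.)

none

At 19 seats: Arden 0, Brisco 3, Carrow 8, Dorne 8.
At 20 seats: Arden 1, Brisco 3, Carrow 8, Dorne 8.
No district's allocation decreased.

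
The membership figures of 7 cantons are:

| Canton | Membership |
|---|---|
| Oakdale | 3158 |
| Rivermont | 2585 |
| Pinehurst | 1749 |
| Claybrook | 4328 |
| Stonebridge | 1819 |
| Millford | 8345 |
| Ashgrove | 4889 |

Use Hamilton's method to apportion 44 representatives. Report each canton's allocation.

Standard divisor: 26873 ÷ 44 ≈ 610.75.
Standard quotas: Oakdale 5.1707, Rivermont 4.2325, Pinehurst 2.8637, Claybrook 7.0864, Stonebridge 2.9783, Millford 13.6635, Ashgrove 8.0049.
Lower quotas: Oakdale 5, Rivermont 4, Pinehurst 2, Claybrook 7, Stonebridge 2, Millford 13, Ashgrove 8 (sum 41, leaving 3 seats).
Remainders in descending order: Stonebridge 0.9783, Pinehurst 0.8637, Millford 0.6635, Rivermont 0.2325, Oakdale 0.1707, Claybrook 0.0864, Ashgrove 0.0049.
Largest remainders: Stonebridge, Pinehurst, Millford receive the extra seats.

Oakdale 5, Rivermont 4, Pinehurst 3, Claybrook 7, Stonebridge 3, Millford 14, Ashgrove 8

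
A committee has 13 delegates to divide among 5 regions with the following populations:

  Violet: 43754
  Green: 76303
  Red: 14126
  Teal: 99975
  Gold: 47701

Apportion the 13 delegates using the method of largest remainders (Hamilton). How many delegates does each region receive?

The standard divisor is 281859/13 ≈ 21681.462.
Standard quotas: Violet 2.0180, Green 3.5193, Red 0.6515, Teal 4.6111, Gold 2.2001.
Lower quotas: Violet 2, Green 3, Red 0, Teal 4, Gold 2 (sum 11, leaving 2 seats).
Remainders in descending order: Red 0.6515, Teal 0.6111, Green 0.5193, Gold 0.2001, Violet 0.0180.
Largest remainders: Red, Teal receive the extra seats.

Violet: 2; Green: 3; Red: 1; Teal: 5; Gold: 2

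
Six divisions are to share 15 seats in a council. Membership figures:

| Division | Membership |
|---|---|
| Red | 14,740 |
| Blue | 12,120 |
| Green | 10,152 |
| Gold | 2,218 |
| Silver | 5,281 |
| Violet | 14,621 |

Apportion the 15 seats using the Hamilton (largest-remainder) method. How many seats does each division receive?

Red: 4, Blue: 3, Green: 3, Gold: 0, Silver: 1, Violet: 4

The standard divisor is 59132/15 ≈ 3942.133.
Standard quotas: Red 3.7391, Blue 3.0745, Green 2.5753, Gold 0.5626, Silver 1.3396, Violet 3.7089.
Lower quotas: Red 3, Blue 3, Green 2, Gold 0, Silver 1, Violet 3 (sum 12, leaving 3 seats).
Remainders in descending order: Red 0.7391, Violet 0.7089, Green 0.5753, Gold 0.5626, Silver 0.3396, Blue 0.0745.
Largest remainders: Red, Violet, Green receive the extra seats.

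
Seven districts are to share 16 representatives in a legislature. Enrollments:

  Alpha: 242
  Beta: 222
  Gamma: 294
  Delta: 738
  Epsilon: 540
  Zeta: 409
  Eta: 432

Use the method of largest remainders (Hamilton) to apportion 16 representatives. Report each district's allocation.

Alpha 1, Beta 1, Gamma 2, Delta 4, Epsilon 3, Zeta 2, Eta 3

Total 2877; standard divisor 2877/16 ≈ 179.812.
Standard quotas: Alpha 1.346, Beta 1.235, Gamma 1.635, Delta 4.104, Epsilon 3.003, Zeta 2.275, Eta 2.403.
Lower quotas: Alpha 1, Beta 1, Gamma 1, Delta 4, Epsilon 3, Zeta 2, Eta 2 (sum 14, leaving 2 seats).
Remainders in descending order: Gamma 0.635, Eta 0.403, Alpha 0.346, Zeta 0.275, Beta 0.235, Delta 0.104, Epsilon 0.003.
Largest remainders: Gamma, Eta receive the extra seats.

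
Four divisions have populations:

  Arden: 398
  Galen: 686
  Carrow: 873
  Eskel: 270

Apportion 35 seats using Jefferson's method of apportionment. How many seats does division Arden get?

Standard divisor 2227/35 ≈ 63.629; standard quotas: Arden 6.255, Galen 10.781, Carrow 13.720, Eskel 4.243.
Rounding down gives 6, 10, 13, 4 = 33 seats, so the divisor must be adjusted.
With modified divisor 60: modified quotas Arden 6.633, Galen 11.433, Carrow 14.550, Eskel 4.500.
Rounding down: Arden 6, Galen 11, Carrow 14, Eskel 4 (total 35).
Arden receives 6.

6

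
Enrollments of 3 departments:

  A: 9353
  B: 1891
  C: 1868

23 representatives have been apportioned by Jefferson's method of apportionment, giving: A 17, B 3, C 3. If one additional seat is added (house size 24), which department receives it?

Priority for the next seat is population ÷ (current seats + 1).
Priorities: A 519.611, B 472.750, C 467.000.
Highest priority: A.

A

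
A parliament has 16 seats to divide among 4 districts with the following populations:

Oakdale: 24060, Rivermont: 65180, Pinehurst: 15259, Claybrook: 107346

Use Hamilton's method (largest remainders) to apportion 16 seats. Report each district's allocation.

Oakdale: 2, Rivermont: 5, Pinehurst: 1, Claybrook: 8

The standard divisor is 211845/16 ≈ 13240.312.
Standard quotas: Oakdale 1.8172, Rivermont 4.9228, Pinehurst 1.1525, Claybrook 8.1075.
Lower quotas: Oakdale 1, Rivermont 4, Pinehurst 1, Claybrook 8 (sum 14, leaving 2 seats).
Remainders in descending order: Rivermont 0.9228, Oakdale 0.8172, Pinehurst 0.1525, Claybrook 0.1075.
Largest remainders: Rivermont, Oakdale receive the extra seats.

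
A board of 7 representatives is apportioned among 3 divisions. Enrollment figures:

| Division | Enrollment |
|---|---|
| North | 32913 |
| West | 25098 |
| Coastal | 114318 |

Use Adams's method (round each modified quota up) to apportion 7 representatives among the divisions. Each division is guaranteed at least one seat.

Standard divisor 172329/7 ≈ 24618.429; standard quotas: North 1.337, West 1.019, Coastal 4.644.
Rounding up gives 2, 2, 5 = 9 seats, so the divisor must be adjusted.
With modified divisor 30700: modified quotas North 1.072, West 0.818, Coastal 3.724.
Rounding up: North 2, West 1, Coastal 4 (total 7).

North=2; West=1; Coastal=4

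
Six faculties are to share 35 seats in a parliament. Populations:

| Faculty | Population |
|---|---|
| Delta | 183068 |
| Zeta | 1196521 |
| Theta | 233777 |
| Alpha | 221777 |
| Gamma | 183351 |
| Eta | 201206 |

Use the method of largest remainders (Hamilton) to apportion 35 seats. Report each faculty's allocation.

The standard divisor is 2219700/35 = 63420.
Standard quotas: Delta 2.8866, Zeta 18.8666, Theta 3.6862, Alpha 3.4970, Gamma 2.8911, Eta 3.1726.
Lower quotas: Delta 2, Zeta 18, Theta 3, Alpha 3, Gamma 2, Eta 3 (sum 31, leaving 4 seats).
Remainders in descending order: Gamma 0.8911, Delta 0.8866, Zeta 0.8666, Theta 0.6862, Alpha 0.4970, Eta 0.1726.
The surplus seats go to Gamma, Delta, Zeta, Theta.

Delta 3; Zeta 19; Theta 4; Alpha 3; Gamma 3; Eta 3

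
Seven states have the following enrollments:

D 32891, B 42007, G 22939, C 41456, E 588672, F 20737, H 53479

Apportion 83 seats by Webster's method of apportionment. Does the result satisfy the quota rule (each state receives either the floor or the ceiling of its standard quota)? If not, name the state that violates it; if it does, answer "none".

Standard quotas: D 3.403, B 4.346, G 2.373, C 4.289, E 60.909, F 2.146, H 5.533.
Webster allocation: D 3, B 4, G 2, C 4, E 62, F 2, H 6.
E has quota 60.909 (lower 60, upper 61) but receives 62 — outside the quota interval.

E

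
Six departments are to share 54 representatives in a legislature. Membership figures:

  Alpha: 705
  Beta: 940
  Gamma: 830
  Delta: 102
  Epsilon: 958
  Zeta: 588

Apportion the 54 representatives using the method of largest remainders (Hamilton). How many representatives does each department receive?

The standard divisor is 4123/54 ≈ 76.352.
Standard quotas: Alpha 9.234, Beta 12.311, Gamma 10.871, Delta 1.336, Epsilon 12.547, Zeta 7.701.
Lower quotas: Alpha 9, Beta 12, Gamma 10, Delta 1, Epsilon 12, Zeta 7 (sum 51, leaving 3 seats).
Remainders in descending order: Gamma 0.871, Zeta 0.701, Epsilon 0.547, Delta 0.336, Beta 0.311, Alpha 0.234.
The surplus seats go to Gamma, Zeta, Epsilon.

Alpha 9, Beta 12, Gamma 11, Delta 1, Epsilon 13, Zeta 8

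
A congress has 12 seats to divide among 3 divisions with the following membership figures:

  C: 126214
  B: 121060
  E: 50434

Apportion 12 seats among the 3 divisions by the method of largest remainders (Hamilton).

C: 5, B: 5, E: 2

The standard divisor is 297708/12 = 24809.
Standard quotas: C 5.0874, B 4.8797, E 2.0329.
Lower quotas: C 5, B 4, E 2 (sum 11, leaving 1 seat).
Remainders in descending order: B 0.8797, C 0.0874, E 0.0329.
The surplus seat goes to B.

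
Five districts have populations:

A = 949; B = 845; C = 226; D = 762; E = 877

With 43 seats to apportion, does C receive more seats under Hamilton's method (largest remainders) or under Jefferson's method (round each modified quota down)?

Hamilton

Hamilton: A 11, B 10, C 3, D 9, E 10.
Jefferson: A 11, B 10, C 2, D 9, E 11.
C gets 3 under Hamilton and 2 under Jefferson.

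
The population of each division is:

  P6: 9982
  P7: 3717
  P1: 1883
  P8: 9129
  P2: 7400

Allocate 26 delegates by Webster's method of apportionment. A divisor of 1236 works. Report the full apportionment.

P6 8, P7 3, P1 2, P8 7, P2 6

With modified divisor 1236: modified quotas P6 8.076, P7 3.007, P1 1.523, P8 7.386, P2 5.987.
Rounding to the nearest integer: P6 8, P7 3, P1 2, P8 7, P2 6 (total 26).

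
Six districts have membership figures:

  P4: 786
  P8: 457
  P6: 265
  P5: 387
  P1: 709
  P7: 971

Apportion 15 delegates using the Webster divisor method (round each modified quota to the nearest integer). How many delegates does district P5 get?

Standard divisor 3575/15 ≈ 238.333; standard quotas: P4 3.298, P8 1.917, P6 1.112, P5 1.624, P1 2.975, P7 4.074.
Rounding to the nearest integer gives P4 3, P8 2, P6 1, P5 2, P1 3, P7 4 — total 15, matching the house size, so no adjustment is needed.
P5 receives 2.

2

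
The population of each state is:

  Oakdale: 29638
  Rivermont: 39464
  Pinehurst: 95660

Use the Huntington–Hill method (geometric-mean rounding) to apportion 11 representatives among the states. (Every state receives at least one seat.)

With divisor 15436: modified quotas Oakdale 1.920, Rivermont 2.557, Pinehurst 6.197.
Geometric-mean thresholds: Oakdale √(1·2)=1.414, Rivermont √(2·3)=2.449, Pinehurst √(6·7)=6.481.
Each quota rounded against its threshold gives Oakdale 2, Rivermont 3, Pinehurst 6 (total 11).

Oakdale: 2, Rivermont: 3, Pinehurst: 6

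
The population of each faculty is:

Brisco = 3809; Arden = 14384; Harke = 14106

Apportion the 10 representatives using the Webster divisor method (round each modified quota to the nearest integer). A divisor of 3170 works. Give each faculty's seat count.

Brisco 1, Arden 5, Harke 4

With modified divisor 3170: modified quotas Brisco 1.202, Arden 4.538, Harke 4.450.
Rounding to the nearest integer: Brisco 1, Arden 5, Harke 4 (total 10).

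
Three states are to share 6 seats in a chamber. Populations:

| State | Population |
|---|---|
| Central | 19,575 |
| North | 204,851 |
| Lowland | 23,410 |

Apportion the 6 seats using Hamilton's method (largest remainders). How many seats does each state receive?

The standard divisor is 247836/6 = 41306.
Standard quotas: Central 0.4739, North 4.9594, Lowland 0.5667.
Lower quotas: Central 0, North 4, Lowland 0 (sum 4, leaving 2 seats).
Remainders in descending order: North 0.9594, Lowland 0.5667, Central 0.4739.
The surplus seats go to North, Lowland.

Central=0; North=5; Lowland=1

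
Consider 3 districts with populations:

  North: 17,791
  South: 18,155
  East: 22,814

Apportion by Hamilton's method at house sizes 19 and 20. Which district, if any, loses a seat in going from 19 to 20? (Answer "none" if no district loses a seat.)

At 19 seats: North 6, South 6, East 7.
At 20 seats: North 6, South 6, East 8.
No district's allocation decreased.

none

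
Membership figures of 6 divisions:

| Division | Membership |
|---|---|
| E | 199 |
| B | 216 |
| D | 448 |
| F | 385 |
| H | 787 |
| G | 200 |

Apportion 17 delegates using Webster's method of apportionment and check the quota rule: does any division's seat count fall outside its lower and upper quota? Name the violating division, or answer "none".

Standard quotas: E 1.514, B 1.643, D 3.408, F 2.928, H 5.986, G 1.521.
Webster allocation: E 1, B 2, D 3, F 3, H 6, G 2.
Every allocation lies between the lower and upper quota.

none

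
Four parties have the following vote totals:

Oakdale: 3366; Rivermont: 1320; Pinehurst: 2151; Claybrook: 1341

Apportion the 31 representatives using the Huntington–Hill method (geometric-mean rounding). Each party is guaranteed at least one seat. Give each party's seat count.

Oakdale 13, Rivermont 5, Pinehurst 8, Claybrook 5

With divisor 261: modified quotas Oakdale 12.897, Rivermont 5.057, Pinehurst 8.241, Claybrook 5.138.
Geometric-mean thresholds: Oakdale √(12·13)=12.490, Rivermont √(5·6)=5.477, Pinehurst √(8·9)=8.485, Claybrook √(5·6)=5.477.
Each quota rounded against its threshold gives Oakdale 13, Rivermont 5, Pinehurst 8, Claybrook 5 (total 31).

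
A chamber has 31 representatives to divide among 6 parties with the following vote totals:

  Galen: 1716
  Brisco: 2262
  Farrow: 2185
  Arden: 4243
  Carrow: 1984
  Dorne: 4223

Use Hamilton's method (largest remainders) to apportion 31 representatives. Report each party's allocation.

Galen=3, Brisco=4, Farrow=4, Arden=8, Carrow=4, Dorne=8

The standard divisor is 16613/31 ≈ 535.903.
Standard quotas: Galen 3.202, Brisco 4.221, Farrow 4.077, Arden 7.917, Carrow 3.702, Dorne 7.880.
Lower quotas: Galen 3, Brisco 4, Farrow 4, Arden 7, Carrow 3, Dorne 7 (sum 28, leaving 3 seats).
Remainders in descending order: Arden 0.917, Dorne 0.880, Carrow 0.702, Brisco 0.221, Galen 0.202, Farrow 0.077.
The surplus seats go to Arden, Dorne, Carrow.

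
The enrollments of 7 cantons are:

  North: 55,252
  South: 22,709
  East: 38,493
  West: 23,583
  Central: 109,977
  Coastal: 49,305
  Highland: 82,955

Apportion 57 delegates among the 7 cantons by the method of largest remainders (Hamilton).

The standard divisor is 382274/57 ≈ 6706.561.
Standard quotas: North 8.2385, South 3.3861, East 5.7396, West 3.5164, Central 16.3984, Coastal 7.3518, Highland 12.3692.
Lower quotas: North 8, South 3, East 5, West 3, Central 16, Coastal 7, Highland 12 (sum 54, leaving 3 seats).
Remainders in descending order: East 0.7396, West 0.5164, Central 0.3984, South 0.3861, Highland 0.3692, Coastal 0.3518, North 0.2385.
Largest remainders: East, West, Central receive the extra seats.

North 8, South 3, East 6, West 4, Central 17, Coastal 7, Highland 12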